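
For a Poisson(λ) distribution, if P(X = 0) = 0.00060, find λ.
λ = 7.4186

For a Poisson(λ) distribution, the PMF at 0 is:
P(X = 0) = λ^0 e^(-λ) / 0! = e^(-λ)

Given P(X = 0) = 0.00060:
e^(-λ) = 0.00060
-λ = ln(0.00060)
λ = -ln(0.00060) = 7.4186

Verification: e^(-7.4186) = 0.00060 ✓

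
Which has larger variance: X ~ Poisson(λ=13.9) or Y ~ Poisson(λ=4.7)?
X has larger variance (13.9000 > 4.7000)

Compute the variance for each distribution:

X ~ Poisson(λ=13.9):
Var(X) = 13.9000

Y ~ Poisson(λ=4.7):
Var(Y) = 4.7000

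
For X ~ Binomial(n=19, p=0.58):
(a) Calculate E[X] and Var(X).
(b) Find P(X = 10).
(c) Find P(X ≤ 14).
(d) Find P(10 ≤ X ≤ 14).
(a) E[X] = 11.0200, Var(X) = 4.6284
(b) P(X = 10) = 0.161842
(c) P(X ≤ 14) = 0.950781
(d) P(10 ≤ X ≤ 14) = 0.712320

We have X ~ Binomial(n=19, p=0.58).

(a) Moments:
E[X] = 11.0200
Var(X) = 4.6284
σ = √Var(X) = 2.1514

(b) Point probability using PMF:
P(X = 10) = 0.161842

(c) Cumulative probability using CDF:
P(X ≤ 14) = F(14) = 0.950781

(d) Range probability:
P(10 ≤ X ≤ 14) = P(X ≤ 14) - P(X ≤ 9)
                   = F(14) - F(9)
                   = 0.950781 - 0.238461
                   = 0.712320

This means approximately 71.2% of outcomes fall in the interval [10, 14].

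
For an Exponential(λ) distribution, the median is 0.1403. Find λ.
λ = 4.9405

For X ~ Exponential(λ), the CDF is F(x) = 1 - e^(-λx).
The median m satisfies F(m) = 0.5:
1 - e^(-λm) = 0.5
e^(-λm) = 0.5
λm = ln(2)
m = ln(2) / λ

Given m = 0.1403:
λ = ln(2) / 0.1403 = 0.693147 / 0.1403 = 4.9405

Verification: ln(2) / 4.9405 = 0.1403 ✓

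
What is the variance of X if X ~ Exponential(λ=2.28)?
0.1924

We have X ~ Exponential(λ=2.28).

For an Exponential distribution with λ=2.28:
Var(X) = 0.1924

The variance measures the spread of the distribution around the mean.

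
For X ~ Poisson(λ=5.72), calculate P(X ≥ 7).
0.348823

We have X ~ Poisson(λ=5.72).

For discrete distributions, P(X ≥ 7) = 1 - P(X ≤ 6).

P(X ≤ 6) = 0.651177
P(X ≥ 7) = 1 - 0.651177 = 0.348823

So there's approximately a 34.9% chance that X is at least 7.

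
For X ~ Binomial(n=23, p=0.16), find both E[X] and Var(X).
E[X] = 3.6800, Var(X) = 3.0912

We have X ~ Binomial(n=23, p=0.16).

For a Binomial distribution with n=23, p=0.16:

Expected value:
E[X] = 3.6800

Variance:
Var(X) = 3.0912

Standard deviation:
σ = √Var(X) = 1.7582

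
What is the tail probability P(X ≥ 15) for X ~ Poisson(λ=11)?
0.145956

We have X ~ Poisson(λ=11).

For discrete distributions, P(X ≥ 15) = 1 - P(X ≤ 14).

P(X ≤ 14) = 0.854044
P(X ≥ 15) = 1 - 0.854044 = 0.145956

So there's approximately a 14.6% chance that X is at least 15.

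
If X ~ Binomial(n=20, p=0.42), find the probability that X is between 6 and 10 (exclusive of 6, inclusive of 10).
0.633601

We have X ~ Binomial(n=20, p=0.42).

To find P(6 < X ≤ 10), we use:
P(6 < X ≤ 10) = P(X ≤ 10) - P(X ≤ 6)
                 = F(10) - F(6)
                 = 0.829513 - 0.195912
                 = 0.633601

So there's approximately a 63.4% chance that X falls in this range.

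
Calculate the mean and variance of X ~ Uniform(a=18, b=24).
E[X] = 21.0000, Var(X) = 3.0000

We have X ~ Uniform(a=18, b=24).

For a Uniform distribution with a=18, b=24:

Expected value:
E[X] = 21.0000

Variance:
Var(X) = 3.0000

Standard deviation:
σ = √Var(X) = 1.7321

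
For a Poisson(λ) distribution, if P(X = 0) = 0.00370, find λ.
λ = 5.5994

For a Poisson(λ) distribution, the PMF at 0 is:
P(X = 0) = λ^0 e^(-λ) / 0! = e^(-λ)

Given P(X = 0) = 0.00370:
e^(-λ) = 0.00370
-λ = ln(0.00370)
λ = -ln(0.00370) = 5.5994

Verification: e^(-5.5994) = 0.00370 ✓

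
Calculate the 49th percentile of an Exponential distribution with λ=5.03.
0.1339

We have X ~ Exponential(λ=5.03).

We want to find x such that P(X ≤ x) = 0.49.

This is the 49th percentile, which means 49% of values fall below this point.

Using the inverse CDF (quantile function):
x = F⁻¹(0.49) = 0.1339

Verification: P(X ≤ 0.1339) = 0.49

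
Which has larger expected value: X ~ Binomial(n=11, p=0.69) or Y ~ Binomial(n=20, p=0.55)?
Y has larger mean (11.0000 > 7.5900)

Compute the expected value for each distribution:

X ~ Binomial(n=11, p=0.69):
E[X] = 7.5900

Y ~ Binomial(n=20, p=0.55):
E[Y] = 11.0000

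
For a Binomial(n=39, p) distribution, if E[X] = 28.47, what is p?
p = 0.73

For a Binomial(n, p) distribution:
E[X] = n × p

Given n = 39 and E[X] = 28.47:
28.47 = 39 × p
p = 28.47 / 39 = 0.73

Verification: Binomial(39, 0.73) has E[X] = 28.47 ✓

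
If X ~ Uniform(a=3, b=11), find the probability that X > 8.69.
0.288750

We have X ~ Uniform(a=3, b=11).

P(X > 8.69) = 1 - P(X ≤ 8.69)
                = 1 - F(8.69)
                = 1 - 0.711250
                = 0.288750

So there's approximately a 28.9% chance that X exceeds 8.69.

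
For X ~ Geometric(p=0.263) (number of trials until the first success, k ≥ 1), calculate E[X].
3.8023

We have X ~ Geometric(p=0.263) (number of trials until the first success, k ≥ 1).

For a Geometric distribution with p=0.263 (number of trials until the first success, k ≥ 1):
E[X] = 3.8023

This is the expected (average) value of X.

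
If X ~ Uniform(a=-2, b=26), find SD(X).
8.0829

We have X ~ Uniform(a=-2, b=26).

For a Uniform distribution with a=-2, b=26:
σ = √Var(X) = 8.0829

The standard deviation is the square root of the variance.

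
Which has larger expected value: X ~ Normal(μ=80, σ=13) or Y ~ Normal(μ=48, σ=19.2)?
X has larger mean (80.0000 > 48.0000)

Compute the expected value for each distribution:

X ~ Normal(μ=80, σ=13):
E[X] = 80.0000

Y ~ Normal(μ=48, σ=19.2):
E[Y] = 48.0000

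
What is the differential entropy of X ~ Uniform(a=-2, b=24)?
3.2581 nats

We have X ~ Uniform(a=-2, b=24).

The differential entropy measures the uncertainty or information content of the distribution.

For a Uniform distribution with a=-2, b=24:
h(X) = 3.2581 nats

(In bits, this would be 4.7004 bits.)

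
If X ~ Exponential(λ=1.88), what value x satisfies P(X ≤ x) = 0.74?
0.7165

We have X ~ Exponential(λ=1.88).

We want to find x such that P(X ≤ x) = 0.74.

This is the 74th percentile, which means 74% of values fall below this point.

Using the inverse CDF (quantile function):
x = F⁻¹(0.74) = 0.7165

Verification: P(X ≤ 0.7165) = 0.74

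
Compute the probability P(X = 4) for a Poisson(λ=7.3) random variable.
0.079934

We have X ~ Poisson(λ=7.3).

For a Poisson distribution, the PMF gives us the probability of each outcome.

Using the PMF formula:
P(X = 4) = 0.079934

Rounded to 4 decimal places: 0.0799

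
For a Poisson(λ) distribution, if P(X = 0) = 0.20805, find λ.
λ = 1.5700

For a Poisson(λ) distribution, the PMF at 0 is:
P(X = 0) = λ^0 e^(-λ) / 0! = e^(-λ)

Given P(X = 0) = 0.20805:
e^(-λ) = 0.20805
-λ = ln(0.20805)
λ = -ln(0.20805) = 1.5700

Verification: e^(-1.5700) = 0.20805 ✓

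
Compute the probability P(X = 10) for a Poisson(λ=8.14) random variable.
0.102642

We have X ~ Poisson(λ=8.14).

For a Poisson distribution, the PMF gives us the probability of each outcome.

Using the PMF formula:
P(X = 10) = 0.102642

Rounded to 4 decimal places: 0.1026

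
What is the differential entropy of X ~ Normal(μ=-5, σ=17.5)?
4.2811 nats

We have X ~ Normal(μ=-5, σ=17.5).

The differential entropy measures the uncertainty or information content of the distribution.

For a Normal distribution with μ=-5, σ=17.5:
h(X) = 4.2811 nats

(In bits, this would be 6.1764 bits.)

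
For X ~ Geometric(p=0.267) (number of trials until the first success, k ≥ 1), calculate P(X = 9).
0.022251

We have X ~ Geometric(p=0.267) (number of trials until the first success, k ≥ 1).

For a Geometric distribution, the PMF gives us the probability of each outcome.

Using the PMF formula:
P(X = 9) = 0.022251

Rounded to 4 decimal places: 0.0223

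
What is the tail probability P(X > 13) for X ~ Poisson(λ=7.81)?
0.028881

We have X ~ Poisson(λ=7.81).

P(X > 13) = 1 - P(X ≤ 13)
                = 1 - F(13)
                = 1 - 0.971119
                = 0.028881

So there's approximately a 2.9% chance that X exceeds 13.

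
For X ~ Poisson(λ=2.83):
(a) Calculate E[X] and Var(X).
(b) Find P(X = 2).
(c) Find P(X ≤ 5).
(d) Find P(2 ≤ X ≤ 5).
(a) E[X] = 2.8300, Var(X) = 2.8300
(b) P(X = 2) = 0.236314
(c) P(X ≤ 5) = 0.932242
(d) P(2 ≤ X ≤ 5) = 0.706223

We have X ~ Poisson(λ=2.83).

(a) Moments:
E[X] = 2.8300
Var(X) = 2.8300
σ = √Var(X) = 1.6823

(b) Point probability using PMF:
P(X = 2) = 0.236314

(c) Cumulative probability using CDF:
P(X ≤ 5) = F(5) = 0.932242

(d) Range probability:
P(2 ≤ X ≤ 5) = P(X ≤ 5) - P(X ≤ 1)
                   = F(5) - F(1)
                   = 0.932242 - 0.226019
                   = 0.706223

This means approximately 70.6% of outcomes fall in the interval [2, 5].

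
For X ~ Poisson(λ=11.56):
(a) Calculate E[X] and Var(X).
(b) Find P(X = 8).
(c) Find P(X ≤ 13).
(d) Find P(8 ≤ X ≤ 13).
(a) E[X] = 11.5600, Var(X) = 11.5600
(b) P(X = 8) = 0.075457
(c) P(X ≤ 13) = 0.727012
(d) P(8 ≤ X ≤ 13) = 0.616447

We have X ~ Poisson(λ=11.56).

(a) Moments:
E[X] = 11.5600
Var(X) = 11.5600
σ = √Var(X) = 3.4000

(b) Point probability using PMF:
P(X = 8) = 0.075457

(c) Cumulative probability using CDF:
P(X ≤ 13) = F(13) = 0.727012

(d) Range probability:
P(8 ≤ X ≤ 13) = P(X ≤ 13) - P(X ≤ 7)
                   = F(13) - F(7)
                   = 0.727012 - 0.110564
                   = 0.616447

This means approximately 61.6% of outcomes fall in the interval [8, 13].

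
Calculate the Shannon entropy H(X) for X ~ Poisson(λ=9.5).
2.5353 nats

We have X ~ Poisson(λ=9.5).

The Shannon entropy measures the uncertainty or information content of the distribution.

For a Poisson distribution with λ=9.5:
H(X) = 2.5353 nats

(In bits, this would be 3.6576 bits.)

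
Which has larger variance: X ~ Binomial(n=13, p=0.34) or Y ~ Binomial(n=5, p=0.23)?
X has larger variance (2.9172 > 0.8855)

Compute the variance for each distribution:

X ~ Binomial(n=13, p=0.34):
Var(X) = 2.9172

Y ~ Binomial(n=5, p=0.23):
Var(Y) = 0.8855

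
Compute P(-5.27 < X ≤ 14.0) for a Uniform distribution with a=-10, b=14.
0.802917

We have X ~ Uniform(a=-10, b=14).

To find P(-5.27 < X ≤ 14.0), we use:
P(-5.27 < X ≤ 14.0) = P(X ≤ 14.0) - P(X ≤ -5.27)
                 = F(14.0) - F(-5.27)
                 = 1.000000 - 0.197083
                 = 0.802917

So there's approximately a 80.3% chance that X falls in this range.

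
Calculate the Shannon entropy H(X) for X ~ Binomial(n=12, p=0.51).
1.9673 nats

We have X ~ Binomial(n=12, p=0.51).

The Shannon entropy measures the uncertainty or information content of the distribution.

For a Binomial distribution with n=12, p=0.51:
H(X) = 1.9673 nats

(In bits, this would be 2.8382 bits.)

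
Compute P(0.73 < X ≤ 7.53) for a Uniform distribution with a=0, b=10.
0.680000

We have X ~ Uniform(a=0, b=10).

To find P(0.73 < X ≤ 7.53), we use:
P(0.73 < X ≤ 7.53) = P(X ≤ 7.53) - P(X ≤ 0.73)
                 = F(7.53) - F(0.73)
                 = 0.753000 - 0.073000
                 = 0.680000

So there's approximately a 68.0% chance that X falls in this range.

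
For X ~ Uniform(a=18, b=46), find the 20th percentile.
23.6000

We have X ~ Uniform(a=18, b=46).

We want to find x such that P(X ≤ x) = 0.2.

This is the 20th percentile, which means 20% of values fall below this point.

Using the inverse CDF (quantile function):
x = F⁻¹(0.2) = 23.6000

Verification: P(X ≤ 23.6000) = 0.2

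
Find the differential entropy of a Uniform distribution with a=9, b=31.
3.0910 nats

We have X ~ Uniform(a=9, b=31).

The differential entropy measures the uncertainty or information content of the distribution.

For a Uniform distribution with a=9, b=31:
h(X) = 3.0910 nats

(In bits, this would be 4.4594 bits.)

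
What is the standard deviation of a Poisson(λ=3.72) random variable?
1.9287

We have X ~ Poisson(λ=3.72).

For a Poisson distribution with λ=3.72:
σ = √Var(X) = 1.9287

The standard deviation is the square root of the variance.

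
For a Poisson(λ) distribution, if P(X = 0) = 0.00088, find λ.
λ = 7.0356

For a Poisson(λ) distribution, the PMF at 0 is:
P(X = 0) = λ^0 e^(-λ) / 0! = e^(-λ)

Given P(X = 0) = 0.00088:
e^(-λ) = 0.00088
-λ = ln(0.00088)
λ = -ln(0.00088) = 7.0356

Verification: e^(-7.0356) = 0.00088 ✓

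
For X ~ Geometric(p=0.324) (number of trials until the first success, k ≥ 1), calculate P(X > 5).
0.141167

We have X ~ Geometric(p=0.324) (number of trials until the first success, k ≥ 1).

P(X > 5) = 1 - P(X ≤ 5)
                = 1 - F(5)
                = 1 - 0.858833
                = 0.141167

So there's approximately a 14.1% chance that X exceeds 5.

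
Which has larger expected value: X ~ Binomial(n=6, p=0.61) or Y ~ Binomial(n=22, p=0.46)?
Y has larger mean (10.1200 > 3.6600)

Compute the expected value for each distribution:

X ~ Binomial(n=6, p=0.61):
E[X] = 3.6600

Y ~ Binomial(n=22, p=0.46):
E[Y] = 10.1200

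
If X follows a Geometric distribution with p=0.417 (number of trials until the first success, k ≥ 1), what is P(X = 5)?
0.048174

We have X ~ Geometric(p=0.417) (number of trials until the first success, k ≥ 1).

For a Geometric distribution, the PMF gives us the probability of each outcome.

Using the PMF formula:
P(X = 5) = 0.048174

Rounded to 4 decimal places: 0.0482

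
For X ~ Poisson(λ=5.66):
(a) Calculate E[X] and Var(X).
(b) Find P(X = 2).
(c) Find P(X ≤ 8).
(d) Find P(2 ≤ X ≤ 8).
(a) E[X] = 5.6600, Var(X) = 5.6600
(b) P(X = 2) = 0.055782
(c) P(X ≤ 8) = 0.880287
(d) P(2 ≤ X ≤ 8) = 0.857094

We have X ~ Poisson(λ=5.66).

(a) Moments:
E[X] = 5.6600
Var(X) = 5.6600
σ = √Var(X) = 2.3791

(b) Point probability using PMF:
P(X = 2) = 0.055782

(c) Cumulative probability using CDF:
P(X ≤ 8) = F(8) = 0.880287

(d) Range probability:
P(2 ≤ X ≤ 8) = P(X ≤ 8) - P(X ≤ 1)
                   = F(8) - F(1)
                   = 0.880287 - 0.023194
                   = 0.857094

This means approximately 85.7% of outcomes fall in the interval [2, 8].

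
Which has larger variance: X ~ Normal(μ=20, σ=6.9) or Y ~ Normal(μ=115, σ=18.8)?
Y has larger variance (353.4400 > 47.6100)

Compute the variance for each distribution:

X ~ Normal(μ=20, σ=6.9):
Var(X) = 47.6100

Y ~ Normal(μ=115, σ=18.8):
Var(Y) = 353.4400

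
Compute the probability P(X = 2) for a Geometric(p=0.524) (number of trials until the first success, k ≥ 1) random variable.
0.249424

We have X ~ Geometric(p=0.524) (number of trials until the first success, k ≥ 1).

For a Geometric distribution, the PMF gives us the probability of each outcome.

Using the PMF formula:
P(X = 2) = 0.249424

Rounded to 4 decimal places: 0.2494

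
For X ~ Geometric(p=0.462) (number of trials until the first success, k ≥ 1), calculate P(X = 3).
0.133723

We have X ~ Geometric(p=0.462) (number of trials until the first success, k ≥ 1).

For a Geometric distribution, the PMF gives us the probability of each outcome.

Using the PMF formula:
P(X = 3) = 0.133723

Rounded to 4 decimal places: 0.1337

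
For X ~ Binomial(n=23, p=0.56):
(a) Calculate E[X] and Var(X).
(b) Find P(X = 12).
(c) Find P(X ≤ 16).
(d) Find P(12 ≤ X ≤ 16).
(a) E[X] = 12.8800, Var(X) = 5.6672
(b) P(X = 12) = 0.153900
(c) P(X ≤ 16) = 0.938227
(d) P(12 ≤ X ≤ 16) = 0.658585

We have X ~ Binomial(n=23, p=0.56).

(a) Moments:
E[X] = 12.8800
Var(X) = 5.6672
σ = √Var(X) = 2.3806

(b) Point probability using PMF:
P(X = 12) = 0.153900

(c) Cumulative probability using CDF:
P(X ≤ 16) = F(16) = 0.938227

(d) Range probability:
P(12 ≤ X ≤ 16) = P(X ≤ 16) - P(X ≤ 11)
                   = F(16) - F(11)
                   = 0.938227 - 0.279642
                   = 0.658585

This means approximately 65.9% of outcomes fall in the interval [12, 16].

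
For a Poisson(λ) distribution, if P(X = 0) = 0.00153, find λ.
λ = 6.4825

For a Poisson(λ) distribution, the PMF at 0 is:
P(X = 0) = λ^0 e^(-λ) / 0! = e^(-λ)

Given P(X = 0) = 0.00153:
e^(-λ) = 0.00153
-λ = ln(0.00153)
λ = -ln(0.00153) = 6.4825

Verification: e^(-6.4825) = 0.00153 ✓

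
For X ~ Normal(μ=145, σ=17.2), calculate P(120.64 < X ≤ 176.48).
0.888046

We have X ~ Normal(μ=145, σ=17.2).

To find P(120.64 < X ≤ 176.48), we use:
P(120.64 < X ≤ 176.48) = P(X ≤ 176.48) - P(X ≤ 120.64)
                 = F(176.48) - F(120.64)
                 = 0.966392 - 0.078347
                 = 0.888046

So there's approximately a 88.8% chance that X falls in this range.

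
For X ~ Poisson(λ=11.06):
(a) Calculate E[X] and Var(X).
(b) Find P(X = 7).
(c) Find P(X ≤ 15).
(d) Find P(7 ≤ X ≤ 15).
(a) E[X] = 11.0600, Var(X) = 11.0600
(b) P(X = 7) = 0.063177
(c) P(X ≤ 15) = 0.904160
(d) P(7 ≤ X ≤ 15) = 0.827978

We have X ~ Poisson(λ=11.06).

(a) Moments:
E[X] = 11.0600
Var(X) = 11.0600
σ = √Var(X) = 3.3257

(b) Point probability using PMF:
P(X = 7) = 0.063177

(c) Cumulative probability using CDF:
P(X ≤ 15) = F(15) = 0.904160

(d) Range probability:
P(7 ≤ X ≤ 15) = P(X ≤ 15) - P(X ≤ 6)
                   = F(15) - F(6)
                   = 0.904160 - 0.076182
                   = 0.827978

This means approximately 82.8% of outcomes fall in the interval [7, 15].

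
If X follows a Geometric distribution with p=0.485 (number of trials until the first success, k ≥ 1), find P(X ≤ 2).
0.734775

We have X ~ Geometric(p=0.485) (number of trials until the first success, k ≥ 1).

The CDF gives us P(X ≤ k).

Using the CDF:
P(X ≤ 2) = 0.734775

This means there's approximately a 73.5% chance that X is at most 2.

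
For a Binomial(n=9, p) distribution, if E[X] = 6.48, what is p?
p = 0.72

For a Binomial(n, p) distribution:
E[X] = n × p

Given n = 9 and E[X] = 6.48:
6.48 = 9 × p
p = 6.48 / 9 = 0.72

Verification: Binomial(9, 0.72) has E[X] = 6.48 ✓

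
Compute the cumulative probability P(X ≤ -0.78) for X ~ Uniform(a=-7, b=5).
0.518333

We have X ~ Uniform(a=-7, b=5).

The CDF gives us P(X ≤ k).

Using the CDF:
P(X ≤ -0.78) = 0.518333

This means there's approximately a 51.8% chance that X is at most -0.78.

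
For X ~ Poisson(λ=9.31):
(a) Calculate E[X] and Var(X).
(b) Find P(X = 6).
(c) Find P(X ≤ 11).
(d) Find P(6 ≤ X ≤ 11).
(a) E[X] = 9.3100, Var(X) = 9.3100
(b) P(X = 6) = 0.081862
(c) P(X ≤ 11) = 0.771940
(d) P(6 ≤ X ≤ 11) = 0.673819

We have X ~ Poisson(λ=9.31).

(a) Moments:
E[X] = 9.3100
Var(X) = 9.3100
σ = √Var(X) = 3.0512

(b) Point probability using PMF:
P(X = 6) = 0.081862

(c) Cumulative probability using CDF:
P(X ≤ 11) = F(11) = 0.771940

(d) Range probability:
P(6 ≤ X ≤ 11) = P(X ≤ 11) - P(X ≤ 5)
                   = F(11) - F(5)
                   = 0.771940 - 0.098121
                   = 0.673819

This means approximately 67.4% of outcomes fall in the interval [6, 11].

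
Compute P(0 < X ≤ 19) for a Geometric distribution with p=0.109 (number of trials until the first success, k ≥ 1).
0.888397

We have X ~ Geometric(p=0.109) (number of trials until the first success, k ≥ 1).

To find P(0 < X ≤ 19), we use:
P(0 < X ≤ 19) = P(X ≤ 19) - P(X ≤ 0)
                 = F(19) - F(0)
                 = 0.888397 - 0.000000
                 = 0.888397

So there's approximately a 88.8% chance that X falls in this range.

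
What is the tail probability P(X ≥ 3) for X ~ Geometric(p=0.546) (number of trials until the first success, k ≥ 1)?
0.206116

We have X ~ Geometric(p=0.546) (number of trials until the first success, k ≥ 1).

For discrete distributions, P(X ≥ 3) = 1 - P(X ≤ 2).

P(X ≤ 2) = 0.793884
P(X ≥ 3) = 1 - 0.793884 = 0.206116

So there's approximately a 20.6% chance that X is at least 3.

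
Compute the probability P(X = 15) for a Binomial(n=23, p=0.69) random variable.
0.159994

We have X ~ Binomial(n=23, p=0.69).

For a Binomial distribution, the PMF gives us the probability of each outcome.

Using the PMF formula:
P(X = 15) = 0.159994

Rounded to 4 decimal places: 0.1600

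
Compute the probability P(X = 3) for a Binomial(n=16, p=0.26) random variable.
0.196390

We have X ~ Binomial(n=16, p=0.26).

For a Binomial distribution, the PMF gives us the probability of each outcome.

Using the PMF formula:
P(X = 3) = 0.196390

Rounded to 4 decimal places: 0.1964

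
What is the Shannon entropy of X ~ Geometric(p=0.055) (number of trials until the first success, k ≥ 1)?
3.8724 nats

We have X ~ Geometric(p=0.055) (number of trials until the first success, k ≥ 1).

The Shannon entropy measures the uncertainty or information content of the distribution.

For a Geometric distribution with p=0.055 (number of trials until the first success, k ≥ 1):
H(X) = 3.8724 nats

(In bits, this would be 5.5867 bits.)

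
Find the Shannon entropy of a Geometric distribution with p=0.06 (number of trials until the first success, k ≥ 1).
3.7828 nats

We have X ~ Geometric(p=0.06) (number of trials until the first success, k ≥ 1).

The Shannon entropy measures the uncertainty or information content of the distribution.

For a Geometric distribution with p=0.06 (number of trials until the first success, k ≥ 1):
H(X) = 3.7828 nats

(In bits, this would be 5.4574 bits.)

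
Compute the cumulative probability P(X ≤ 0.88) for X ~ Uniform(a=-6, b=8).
0.491429

We have X ~ Uniform(a=-6, b=8).

The CDF gives us P(X ≤ k).

Using the CDF:
P(X ≤ 0.88) = 0.491429

This means there's approximately a 49.1% chance that X is at most 0.88.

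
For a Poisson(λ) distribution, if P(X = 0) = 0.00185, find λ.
λ = 6.2926

For a Poisson(λ) distribution, the PMF at 0 is:
P(X = 0) = λ^0 e^(-λ) / 0! = e^(-λ)

Given P(X = 0) = 0.00185:
e^(-λ) = 0.00185
-λ = ln(0.00185)
λ = -ln(0.00185) = 6.2926

Verification: e^(-6.2926) = 0.00185 ✓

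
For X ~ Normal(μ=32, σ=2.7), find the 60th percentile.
32.6840

We have X ~ Normal(μ=32, σ=2.7).

We want to find x such that P(X ≤ x) = 0.6.

This is the 60th percentile, which means 60% of values fall below this point.

Using the inverse CDF (quantile function):
x = F⁻¹(0.6) = 32.6840

Verification: P(X ≤ 32.6840) = 0.6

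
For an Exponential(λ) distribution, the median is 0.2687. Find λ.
λ = 2.5796

For X ~ Exponential(λ), the CDF is F(x) = 1 - e^(-λx).
The median m satisfies F(m) = 0.5:
1 - e^(-λm) = 0.5
e^(-λm) = 0.5
λm = ln(2)
m = ln(2) / λ

Given m = 0.2687:
λ = ln(2) / 0.2687 = 0.693147 / 0.2687 = 2.5796

Verification: ln(2) / 2.5796 = 0.2687 ✓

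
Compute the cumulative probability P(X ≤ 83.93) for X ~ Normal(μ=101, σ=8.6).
0.023579

We have X ~ Normal(μ=101, σ=8.6).

The CDF gives us P(X ≤ k).

Using the CDF:
P(X ≤ 83.93) = 0.023579

This means there's approximately a 2.4% chance that X is at most 83.93.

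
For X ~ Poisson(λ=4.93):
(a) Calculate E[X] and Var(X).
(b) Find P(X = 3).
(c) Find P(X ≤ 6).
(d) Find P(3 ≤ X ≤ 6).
(a) E[X] = 4.9300, Var(X) = 4.9300
(b) P(X = 3) = 0.144317
(c) P(X ≤ 6) = 0.772346
(d) P(3 ≤ X ≤ 6) = 0.641673

We have X ~ Poisson(λ=4.93).

(a) Moments:
E[X] = 4.9300
Var(X) = 4.9300
σ = √Var(X) = 2.2204

(b) Point probability using PMF:
P(X = 3) = 0.144317

(c) Cumulative probability using CDF:
P(X ≤ 6) = F(6) = 0.772346

(d) Range probability:
P(3 ≤ X ≤ 6) = P(X ≤ 6) - P(X ≤ 2)
                   = F(6) - F(2)
                   = 0.772346 - 0.130673
                   = 0.641673

This means approximately 64.2% of outcomes fall in the interval [3, 6].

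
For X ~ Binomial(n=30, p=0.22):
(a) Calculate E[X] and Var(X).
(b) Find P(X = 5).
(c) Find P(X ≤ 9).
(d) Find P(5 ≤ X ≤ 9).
(a) E[X] = 6.6000, Var(X) = 5.1480
(b) P(X = 5) = 0.147337
(c) P(X ≤ 9) = 0.896074
(d) P(5 ≤ X ≤ 9) = 0.717328

We have X ~ Binomial(n=30, p=0.22).

(a) Moments:
E[X] = 6.6000
Var(X) = 5.1480
σ = √Var(X) = 2.2689

(b) Point probability using PMF:
P(X = 5) = 0.147337

(c) Cumulative probability using CDF:
P(X ≤ 9) = F(9) = 0.896074

(d) Range probability:
P(5 ≤ X ≤ 9) = P(X ≤ 9) - P(X ≤ 4)
                   = F(9) - F(4)
                   = 0.896074 - 0.178746
                   = 0.717328

This means approximately 71.7% of outcomes fall in the interval [5, 9].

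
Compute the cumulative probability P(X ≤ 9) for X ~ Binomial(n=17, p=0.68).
0.142578

We have X ~ Binomial(n=17, p=0.68).

The CDF gives us P(X ≤ k).

Using the CDF:
P(X ≤ 9) = 0.142578

This means there's approximately a 14.3% chance that X is at most 9.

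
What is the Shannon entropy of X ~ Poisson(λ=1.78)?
1.6382 nats

We have X ~ Poisson(λ=1.78).

The Shannon entropy measures the uncertainty or information content of the distribution.

For a Poisson distribution with λ=1.78:
H(X) = 1.6382 nats

(In bits, this would be 2.3634 bits.)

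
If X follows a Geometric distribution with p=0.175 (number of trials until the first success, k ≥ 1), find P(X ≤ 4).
0.536750

We have X ~ Geometric(p=0.175) (number of trials until the first success, k ≥ 1).

The CDF gives us P(X ≤ k).

Using the CDF:
P(X ≤ 4) = 0.536750

This means there's approximately a 53.7% chance that X is at most 4.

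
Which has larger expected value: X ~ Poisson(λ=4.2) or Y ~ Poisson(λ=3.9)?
X has larger mean (4.2000 > 3.9000)

Compute the expected value for each distribution:

X ~ Poisson(λ=4.2):
E[X] = 4.2000

Y ~ Poisson(λ=3.9):
E[Y] = 3.9000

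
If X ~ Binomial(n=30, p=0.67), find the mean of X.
20.1000

We have X ~ Binomial(n=30, p=0.67).

For a Binomial distribution with n=30, p=0.67:
E[X] = 20.1000

This is the expected (average) value of X.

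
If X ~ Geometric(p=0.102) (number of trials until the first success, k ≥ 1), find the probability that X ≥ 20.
0.129494

We have X ~ Geometric(p=0.102) (number of trials until the first success, k ≥ 1).

For discrete distributions, P(X ≥ 20) = 1 - P(X ≤ 19).

P(X ≤ 19) = 0.870506
P(X ≥ 20) = 1 - 0.870506 = 0.129494

So there's approximately a 12.9% chance that X is at least 20.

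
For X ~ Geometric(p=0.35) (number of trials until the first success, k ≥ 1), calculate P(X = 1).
0.350000

We have X ~ Geometric(p=0.35) (number of trials until the first success, k ≥ 1).

For a Geometric distribution, the PMF gives us the probability of each outcome.

Using the PMF formula:
P(X = 1) = 0.350000

Rounded to 4 decimal places: 0.3500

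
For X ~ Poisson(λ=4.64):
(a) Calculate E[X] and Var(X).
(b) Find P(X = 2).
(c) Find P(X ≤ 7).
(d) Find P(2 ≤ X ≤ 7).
(a) E[X] = 4.6400, Var(X) = 4.6400
(b) P(X = 2) = 0.103963
(c) P(X ≤ 7) = 0.901436
(d) P(2 ≤ X ≤ 7) = 0.846967

We have X ~ Poisson(λ=4.64).

(a) Moments:
E[X] = 4.6400
Var(X) = 4.6400
σ = √Var(X) = 2.1541

(b) Point probability using PMF:
P(X = 2) = 0.103963

(c) Cumulative probability using CDF:
P(X ≤ 7) = F(7) = 0.901436

(d) Range probability:
P(2 ≤ X ≤ 7) = P(X ≤ 7) - P(X ≤ 1)
                   = F(7) - F(1)
                   = 0.901436 - 0.054469
                   = 0.846967

This means approximately 84.7% of outcomes fall in the interval [2, 7].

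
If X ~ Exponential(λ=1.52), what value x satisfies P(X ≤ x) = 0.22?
0.1635

We have X ~ Exponential(λ=1.52).

We want to find x such that P(X ≤ x) = 0.22.

This is the 22nd percentile, which means 22% of values fall below this point.

Using the inverse CDF (quantile function):
x = F⁻¹(0.22) = 0.1635

Verification: P(X ≤ 0.1635) = 0.22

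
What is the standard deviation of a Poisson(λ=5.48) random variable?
2.3409

We have X ~ Poisson(λ=5.48).

For a Poisson distribution with λ=5.48:
σ = √Var(X) = 2.3409

The standard deviation is the square root of the variance.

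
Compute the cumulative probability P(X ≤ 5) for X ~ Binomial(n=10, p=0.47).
0.694323

We have X ~ Binomial(n=10, p=0.47).

The CDF gives us P(X ≤ k).

Using the CDF:
P(X ≤ 5) = 0.694323

This means there's approximately a 69.4% chance that X is at most 5.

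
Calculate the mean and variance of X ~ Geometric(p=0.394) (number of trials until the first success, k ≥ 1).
E[X] = 2.5381, Var(X) = 3.9037

We have X ~ Geometric(p=0.394) (number of trials until the first success, k ≥ 1).

For a Geometric distribution with p=0.394 (number of trials until the first success, k ≥ 1):

Expected value:
E[X] = 2.5381

Variance:
Var(X) = 3.9037

Standard deviation:
σ = √Var(X) = 1.9758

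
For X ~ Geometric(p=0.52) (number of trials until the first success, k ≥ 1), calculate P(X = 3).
0.119808

We have X ~ Geometric(p=0.52) (number of trials until the first success, k ≥ 1).

For a Geometric distribution, the PMF gives us the probability of each outcome.

Using the PMF formula:
P(X = 3) = 0.119808

Rounded to 4 decimal places: 0.1198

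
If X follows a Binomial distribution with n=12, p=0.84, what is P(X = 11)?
0.282081

We have X ~ Binomial(n=12, p=0.84).

For a Binomial distribution, the PMF gives us the probability of each outcome.

Using the PMF formula:
P(X = 11) = 0.282081

Rounded to 4 decimal places: 0.2821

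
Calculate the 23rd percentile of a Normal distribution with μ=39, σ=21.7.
22.9670

We have X ~ Normal(μ=39, σ=21.7).

We want to find x such that P(X ≤ x) = 0.23.

This is the 23rd percentile, which means 23% of values fall below this point.

Using the inverse CDF (quantile function):
x = F⁻¹(0.23) = 22.9670

Verification: P(X ≤ 22.9670) = 0.23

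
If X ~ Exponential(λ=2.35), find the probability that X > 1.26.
0.051767

We have X ~ Exponential(λ=2.35).

P(X > 1.26) = 1 - P(X ≤ 1.26)
                = 1 - F(1.26)
                = 1 - 0.948233
                = 0.051767

So there's approximately a 5.2% chance that X exceeds 1.26.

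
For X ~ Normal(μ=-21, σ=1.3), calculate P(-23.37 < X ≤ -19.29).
0.871664

We have X ~ Normal(μ=-21, σ=1.3).

To find P(-23.37 < X ≤ -19.29), we use:
P(-23.37 < X ≤ -19.29) = P(X ≤ -19.29) - P(X ≤ -23.37)
                 = F(-19.29) - F(-23.37)
                 = 0.905810 - 0.034146
                 = 0.871664

So there's approximately a 87.2% chance that X falls in this range.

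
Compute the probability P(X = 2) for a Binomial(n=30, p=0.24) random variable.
0.011526

We have X ~ Binomial(n=30, p=0.24).

For a Binomial distribution, the PMF gives us the probability of each outcome.

Using the PMF formula:
P(X = 2) = 0.011526

Rounded to 4 decimal places: 0.0115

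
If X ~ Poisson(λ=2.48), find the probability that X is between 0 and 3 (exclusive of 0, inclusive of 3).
0.678099

We have X ~ Poisson(λ=2.48).

To find P(0 < X ≤ 3), we use:
P(0 < X ≤ 3) = P(X ≤ 3) - P(X ≤ 0)
                 = F(3) - F(0)
                 = 0.761843 - 0.083743
                 = 0.678099

So there's approximately a 67.8% chance that X falls in this range.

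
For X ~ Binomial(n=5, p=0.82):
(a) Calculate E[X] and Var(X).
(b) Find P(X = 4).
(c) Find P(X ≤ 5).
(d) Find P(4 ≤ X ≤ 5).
(a) E[X] = 4.1000, Var(X) = 0.7380
(b) P(X = 4) = 0.406910
(c) P(X ≤ 5) = 1.000000
(d) P(4 ≤ X ≤ 5) = 0.777649

We have X ~ Binomial(n=5, p=0.82).

(a) Moments:
E[X] = 4.1000
Var(X) = 0.7380
σ = √Var(X) = 0.8591

(b) Point probability using PMF:
P(X = 4) = 0.406910

(c) Cumulative probability using CDF:
P(X ≤ 5) = F(5) = 1.000000

(d) Range probability:
P(4 ≤ X ≤ 5) = P(X ≤ 5) - P(X ≤ 3)
                   = F(5) - F(3)
                   = 1.000000 - 0.222351
                   = 0.777649

This means approximately 77.8% of outcomes fall in the interval [4, 5].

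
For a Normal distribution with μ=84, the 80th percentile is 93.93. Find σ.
σ = 11.7987

For X ~ Normal(μ, σ), the p-th percentile satisfies x = μ + z_p × σ,
where z_p = Φ⁻¹(p) is the standard normal quantile.

Step 1: z_{0.8} = Φ⁻¹(0.8) = 0.8416

Step 2: Solve for σ:
93.93 = 84 + 0.8416 × σ
σ = (93.93 - 84) / 0.8416
σ = 9.93 / 0.8416
σ = 11.7987

Verification: μ + z × σ = 84 + 0.8416 × 11.7987 = 93.93 ✓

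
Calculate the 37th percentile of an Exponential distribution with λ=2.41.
0.1917

We have X ~ Exponential(λ=2.41).

We want to find x such that P(X ≤ x) = 0.37.

This is the 37th percentile, which means 37% of values fall below this point.

Using the inverse CDF (quantile function):
x = F⁻¹(0.37) = 0.1917

Verification: P(X ≤ 0.1917) = 0.37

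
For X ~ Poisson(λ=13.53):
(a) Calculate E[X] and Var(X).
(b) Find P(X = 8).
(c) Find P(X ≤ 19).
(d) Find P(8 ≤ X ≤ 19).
(a) E[X] = 13.5300, Var(X) = 13.5300
(b) P(X = 8) = 0.037056
(c) P(X ≤ 19) = 0.941109
(d) P(8 ≤ X ≤ 19) = 0.900288

We have X ~ Poisson(λ=13.53).

(a) Moments:
E[X] = 13.5300
Var(X) = 13.5300
σ = √Var(X) = 3.6783

(b) Point probability using PMF:
P(X = 8) = 0.037056

(c) Cumulative probability using CDF:
P(X ≤ 19) = F(19) = 0.941109

(d) Range probability:
P(8 ≤ X ≤ 19) = P(X ≤ 19) - P(X ≤ 7)
                   = F(19) - F(7)
                   = 0.941109 - 0.040821
                   = 0.900288

This means approximately 90.0% of outcomes fall in the interval [8, 19].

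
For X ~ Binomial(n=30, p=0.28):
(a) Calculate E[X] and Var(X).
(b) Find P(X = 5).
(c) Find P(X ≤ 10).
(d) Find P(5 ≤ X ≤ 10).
(a) E[X] = 8.4000, Var(X) = 6.0480
(b) P(X = 5) = 0.066517
(c) P(X ≤ 10) = 0.805709
(d) P(5 ≤ X ≤ 10) = 0.756168

We have X ~ Binomial(n=30, p=0.28).

(a) Moments:
E[X] = 8.4000
Var(X) = 6.0480
σ = √Var(X) = 2.4593

(b) Point probability using PMF:
P(X = 5) = 0.066517

(c) Cumulative probability using CDF:
P(X ≤ 10) = F(10) = 0.805709

(d) Range probability:
P(5 ≤ X ≤ 10) = P(X ≤ 10) - P(X ≤ 4)
                   = F(10) - F(4)
                   = 0.805709 - 0.049541
                   = 0.756168

This means approximately 75.6% of outcomes fall in the interval [5, 10].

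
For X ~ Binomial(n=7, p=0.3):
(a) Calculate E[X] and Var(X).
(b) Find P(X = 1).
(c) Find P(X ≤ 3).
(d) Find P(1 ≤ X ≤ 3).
(a) E[X] = 2.1000, Var(X) = 1.4700
(b) P(X = 1) = 0.247063
(c) P(X ≤ 3) = 0.873964
(d) P(1 ≤ X ≤ 3) = 0.791610

We have X ~ Binomial(n=7, p=0.3).

(a) Moments:
E[X] = 2.1000
Var(X) = 1.4700
σ = √Var(X) = 1.2124

(b) Point probability using PMF:
P(X = 1) = 0.247063

(c) Cumulative probability using CDF:
P(X ≤ 3) = F(3) = 0.873964

(d) Range probability:
P(1 ≤ X ≤ 3) = P(X ≤ 3) - P(X ≤ 0)
                   = F(3) - F(0)
                   = 0.873964 - 0.082354
                   = 0.791610

This means approximately 79.2% of outcomes fall in the interval [1, 3].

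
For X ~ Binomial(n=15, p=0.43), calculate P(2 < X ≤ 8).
0.841570

We have X ~ Binomial(n=15, p=0.43).

To find P(2 < X ≤ 8), we use:
P(2 < X ≤ 8) = P(X ≤ 8) - P(X ≤ 2)
                 = F(8) - F(2)
                 = 0.857269 - 0.015699
                 = 0.841570

So there's approximately a 84.2% chance that X falls in this range.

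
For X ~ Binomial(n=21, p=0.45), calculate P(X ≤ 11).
0.815899

We have X ~ Binomial(n=21, p=0.45).

The CDF gives us P(X ≤ k).

Using the CDF:
P(X ≤ 11) = 0.815899

This means there's approximately a 81.6% chance that X is at most 11.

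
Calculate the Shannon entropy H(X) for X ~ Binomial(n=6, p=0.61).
1.5874 nats

We have X ~ Binomial(n=6, p=0.61).

The Shannon entropy measures the uncertainty or information content of the distribution.

For a Binomial distribution with n=6, p=0.61:
H(X) = 1.5874 nats

(In bits, this would be 2.2901 bits.)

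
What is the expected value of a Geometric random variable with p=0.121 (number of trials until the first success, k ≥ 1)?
8.2645

We have X ~ Geometric(p=0.121) (number of trials until the first success, k ≥ 1).

For a Geometric distribution with p=0.121 (number of trials until the first success, k ≥ 1):
E[X] = 8.2645

This is the expected (average) value of X.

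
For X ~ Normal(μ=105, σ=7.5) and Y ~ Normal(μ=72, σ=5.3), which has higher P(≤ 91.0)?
Y has higher probability (P(Y ≤ 91.0) = 0.9998 > P(X ≤ 91.0) = 0.0310)

Compute P(≤ 91.0) for each distribution:

X ~ Normal(μ=105, σ=7.5):
P(X ≤ 91.0) = 0.0310

Y ~ Normal(μ=72, σ=5.3):
P(Y ≤ 91.0) = 0.9998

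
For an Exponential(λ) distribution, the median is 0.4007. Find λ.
λ = 1.7298

For X ~ Exponential(λ), the CDF is F(x) = 1 - e^(-λx).
The median m satisfies F(m) = 0.5:
1 - e^(-λm) = 0.5
e^(-λm) = 0.5
λm = ln(2)
m = ln(2) / λ

Given m = 0.4007:
λ = ln(2) / 0.4007 = 0.693147 / 0.4007 = 1.7298

Verification: ln(2) / 1.7298 = 0.4007 ✓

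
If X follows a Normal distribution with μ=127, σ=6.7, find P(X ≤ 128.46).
0.586251

We have X ~ Normal(μ=127, σ=6.7).

The CDF gives us P(X ≤ k).

Using the CDF:
P(X ≤ 128.46) = 0.586251

This means there's approximately a 58.6% chance that X is at most 128.46.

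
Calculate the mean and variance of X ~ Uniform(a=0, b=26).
E[X] = 13.0000, Var(X) = 56.3333

We have X ~ Uniform(a=0, b=26).

For a Uniform distribution with a=0, b=26:

Expected value:
E[X] = 13.0000

Variance:
Var(X) = 56.3333

Standard deviation:
σ = √Var(X) = 7.5056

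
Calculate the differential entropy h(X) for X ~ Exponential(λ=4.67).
-0.5412 nats

We have X ~ Exponential(λ=4.67).

The differential entropy measures the uncertainty or information content of the distribution.

For an Exponential distribution with λ=4.67:
h(X) = -0.5412 nats

(In bits, this would be -0.7807 bits.)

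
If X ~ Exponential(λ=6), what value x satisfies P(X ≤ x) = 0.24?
0.0457

We have X ~ Exponential(λ=6).

We want to find x such that P(X ≤ x) = 0.24.

This is the 24th percentile, which means 24% of values fall below this point.

Using the inverse CDF (quantile function):
x = F⁻¹(0.24) = 0.0457

Verification: P(X ≤ 0.0457) = 0.24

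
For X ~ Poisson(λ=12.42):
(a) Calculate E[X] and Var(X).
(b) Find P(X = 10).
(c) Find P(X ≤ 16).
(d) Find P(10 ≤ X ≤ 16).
(a) E[X] = 12.4200, Var(X) = 12.4200
(b) P(X = 10) = 0.097166
(c) P(X ≤ 16) = 0.874313
(d) P(10 ≤ X ≤ 16) = 0.666693

We have X ~ Poisson(λ=12.42).

(a) Moments:
E[X] = 12.4200
Var(X) = 12.4200
σ = √Var(X) = 3.5242

(b) Point probability using PMF:
P(X = 10) = 0.097166

(c) Cumulative probability using CDF:
P(X ≤ 16) = F(16) = 0.874313

(d) Range probability:
P(10 ≤ X ≤ 16) = P(X ≤ 16) - P(X ≤ 9)
                   = F(16) - F(9)
                   = 0.874313 - 0.207621
                   = 0.666693

This means approximately 66.7% of outcomes fall in the interval [10, 16].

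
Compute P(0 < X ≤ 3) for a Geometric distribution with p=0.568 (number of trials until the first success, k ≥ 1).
0.919378

We have X ~ Geometric(p=0.568) (number of trials until the first success, k ≥ 1).

To find P(0 < X ≤ 3), we use:
P(0 < X ≤ 3) = P(X ≤ 3) - P(X ≤ 0)
                 = F(3) - F(0)
                 = 0.919378 - 0.000000
                 = 0.919378

So there's approximately a 91.9% chance that X falls in this range.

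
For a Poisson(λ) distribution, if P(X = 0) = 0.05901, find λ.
λ = 2.8300

For a Poisson(λ) distribution, the PMF at 0 is:
P(X = 0) = λ^0 e^(-λ) / 0! = e^(-λ)

Given P(X = 0) = 0.05901:
e^(-λ) = 0.05901
-λ = ln(0.05901)
λ = -ln(0.05901) = 2.8300

Verification: e^(-2.8300) = 0.05901 ✓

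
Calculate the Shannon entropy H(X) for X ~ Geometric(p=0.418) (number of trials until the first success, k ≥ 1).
1.6259 nats

We have X ~ Geometric(p=0.418) (number of trials until the first success, k ≥ 1).

The Shannon entropy measures the uncertainty or information content of the distribution.

For a Geometric distribution with p=0.418 (number of trials until the first success, k ≥ 1):
H(X) = 1.6259 nats

(In bits, this would be 2.3457 bits.)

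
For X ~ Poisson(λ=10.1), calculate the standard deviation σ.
3.1780

We have X ~ Poisson(λ=10.1).

For a Poisson distribution with λ=10.1:
σ = √Var(X) = 3.1780

The standard deviation is the square root of the variance.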